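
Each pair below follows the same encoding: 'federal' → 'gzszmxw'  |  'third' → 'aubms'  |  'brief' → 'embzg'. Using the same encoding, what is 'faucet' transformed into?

Treating letters as 0–25, the rule is x ↦ 7x + 23 (mod 26).
Applying it to faucet: f(5)→7·5+23≡6=g; a(0)→7·0+23≡23=x; u(20)→7·20+23≡7=h; c(2)→7·2+23≡11=l; e(4)→7·4+23≡25=z; t(19)→7·19+23≡0=a (all mod 26).

gxhlza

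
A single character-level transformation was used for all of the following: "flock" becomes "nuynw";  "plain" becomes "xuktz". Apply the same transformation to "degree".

lnqcqr

In flock: f→n is +8, l→u is +9, o→y is +10, c→n is +11 — the shift increases by 1 each position. Letter i (0-indexed) is shifted by i+8, so successive shifts are 8, 9, 10, ….
Applying it to degree: d+8=l, e+9=n, g+10=q, r+11=c, e+12=q, e+13=r.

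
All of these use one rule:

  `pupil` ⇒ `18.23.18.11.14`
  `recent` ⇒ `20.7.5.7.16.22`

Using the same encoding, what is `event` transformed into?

p is letter #16 and maps to 18: an offset of 2. Letters become their 1-based position plus 2 (so a→3, b→4, …).
For event: e=5→7, v=22→24, e=5→7, n=14→16, t=20→22.

7.24.7.16.22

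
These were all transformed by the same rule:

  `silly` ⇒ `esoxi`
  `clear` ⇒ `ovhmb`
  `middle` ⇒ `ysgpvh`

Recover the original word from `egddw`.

swarm

The shifts repeat in a cycle of length 3: positions 0,1,… shift by +12, +10, +3, then the pattern repeats.
Undoing it on egddw: e−12=s, g−10=w, d−3=a, d−12=r, w−10=m.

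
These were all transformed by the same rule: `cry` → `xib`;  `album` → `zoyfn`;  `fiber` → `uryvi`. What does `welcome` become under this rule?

Each pair mirrors across the alphabet (c↔x, r↔i, y↔b): positions sum to 25. Letters are reflected about the middle of the alphabet (position → 25−position): Atbash.
For welcome: w↔d, e↔v, l↔o, c↔x, o↔l, m↔n, e↔v.

dvoxlnv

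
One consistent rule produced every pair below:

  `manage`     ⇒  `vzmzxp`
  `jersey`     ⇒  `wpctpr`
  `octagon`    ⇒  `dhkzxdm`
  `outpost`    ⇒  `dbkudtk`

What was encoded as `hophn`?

m(12)→v(21) and a(0)→z(25) fit y≡17x+25 (mod 26); the inverse of 17 mod 26 is 23. Treating letters as 0–25, the rule is x ↦ 17x + 25 (mod 26).
Undoing it on hophn: h(7)→23·(7−25)≡2=c; o(14)→23·(14−25)≡7=h; p(15)→23·(15−25)≡4=e; h(7)→23·(7−25)≡2=c; n(13)→23·(13−25)≡10=k (all mod 26).

check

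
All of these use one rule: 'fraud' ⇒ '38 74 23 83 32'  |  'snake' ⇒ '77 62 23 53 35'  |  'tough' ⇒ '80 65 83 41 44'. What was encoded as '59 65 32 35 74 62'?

modern

Each letter becomes 3×(its alphabet position, a=1..z=26) + 20.
Decoding 59 65 32 35 74 62: 59→(59−20)÷3=13=m, 65→(65−20)÷3=15=o, 32→(32−20)÷3=4=d, 35→(35−20)÷3=5=e, 74→(74−20)÷3=18=r, 62→(62−20)÷3=14=n.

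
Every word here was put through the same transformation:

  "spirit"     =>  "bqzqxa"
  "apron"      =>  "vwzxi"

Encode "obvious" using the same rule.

acwqdjw

The word is reversed, then every letter is shifted forward by 8.
On obvious: reverse → suoivbo; then shift: s+8=a, u+8=c, o+8=w, i+8=q, v+8=d, b+8=j, o+8=w.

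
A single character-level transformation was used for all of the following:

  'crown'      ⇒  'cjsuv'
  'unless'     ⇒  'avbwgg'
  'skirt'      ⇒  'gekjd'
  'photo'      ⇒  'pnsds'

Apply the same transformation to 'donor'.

c(2)→c(2) and r(17)→j(9) fit y≡23x+8 (mod 26); the inverse of 23 mod 26 is 17. Each letter's alphabet position (a=0..z=25) is mapped through 23·x+8 mod 26 — an affine cipher.
Applying it to donor: d(3)→23·3+8≡25=z; o(14)→23·14+8≡18=s; n(13)→23·13+8≡21=v; o(14)→23·14+8≡18=s; r(17)→23·17+8≡9=j (all mod 26).

zsvsj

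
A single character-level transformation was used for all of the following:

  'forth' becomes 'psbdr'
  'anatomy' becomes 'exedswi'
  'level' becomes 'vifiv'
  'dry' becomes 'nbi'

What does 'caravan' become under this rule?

mebefex

Two shifts are in play — +4 for a/e/i/o/u, +10 for every other letter.
Applying it to caravan: c(cons)+10=m, a(vowel)+4=e, r(cons)+10=b, a(vowel)+4=e, v(cons)+10=f, a(vowel)+4=e, n(cons)+10=x.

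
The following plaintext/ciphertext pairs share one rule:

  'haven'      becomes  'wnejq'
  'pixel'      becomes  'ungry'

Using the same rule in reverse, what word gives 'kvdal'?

The output letters match the input read backwards, each shifted +9: haven reversed is nevah. Two steps: reverse the string, then apply a Caesar shift of +9.
Decoding kvdal: shift back: k−9=b, v−9=m, d−9=u, a−9=r, l−9=c → bmurc; then reverse → crumb.

crumb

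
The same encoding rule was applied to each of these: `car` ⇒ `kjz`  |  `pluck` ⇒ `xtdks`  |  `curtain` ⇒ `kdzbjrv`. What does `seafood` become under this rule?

anjnxxl

Two shifts are in play — +9 for a/e/i/o/u, +8 for every other letter.
For seafood: s(cons)+8=a, e(vowel)+9=n, a(vowel)+9=j, f(cons)+8=n, o(vowel)+9=x, o(vowel)+9=x, d(cons)+8=l.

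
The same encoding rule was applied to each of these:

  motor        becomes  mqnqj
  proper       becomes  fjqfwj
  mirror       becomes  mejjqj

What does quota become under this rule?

m(12)→m(12) and o(14)→q(16) fit y≡15x+14 (mod 26); the inverse of 15 mod 26 is 7. Each letter's alphabet position (a=0..z=25) is mapped through 15·x+14 mod 26 — an affine cipher.
Applying it to quota: q(16)→15·16+14≡20=u; u(20)→15·20+14≡2=c; o(14)→15·14+14≡16=q; t(19)→15·19+14≡13=n; a(0)→15·0+14≡14=o (all mod 26).

ucqno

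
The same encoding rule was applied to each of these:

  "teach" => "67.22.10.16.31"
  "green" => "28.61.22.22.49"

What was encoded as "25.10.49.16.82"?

t(#20)→67 and e(#5)→22: differences scale by 3, so n = 3·pos + 7. Each letter becomes 3×(its alphabet position, a=1..z=26) + 7.
Undoing it on 25.10.49.16.82: 25→(25−7)÷3=6=f, 10→(10−7)÷3=1=a, 49→(49−7)÷3=14=n, 16→(16−7)÷3=3=c, 82→(82−7)÷3=25=y.

fancy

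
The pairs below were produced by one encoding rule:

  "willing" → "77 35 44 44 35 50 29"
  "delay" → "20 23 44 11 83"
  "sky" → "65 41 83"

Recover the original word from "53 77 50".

w(#23)→77 and i(#9)→35: differences scale by 3, so n = 3·pos + 8. The formula is n = 3×(alphabet index, a=1) + 8.
Undoing it on 53 77 50: 53→(53−8)÷3=15=o, 77→(77−8)÷3=23=w, 50→(50−8)÷3=14=n.

own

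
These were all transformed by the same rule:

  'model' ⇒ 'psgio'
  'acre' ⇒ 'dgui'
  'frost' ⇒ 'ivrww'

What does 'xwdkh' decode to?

It's a Vigenère-style cipher with numeric key [3,4]: position i shifts by key[i mod 2].
Decoding xwdkh: x−3=u, w−4=s, d−3=a, k−4=g, h−3=e.

usage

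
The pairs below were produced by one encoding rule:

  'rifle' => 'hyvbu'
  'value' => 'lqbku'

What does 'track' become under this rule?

jhqsa

Every letter moves 16 places later in the alphabet, wrapping around z→a.
Applying it to track: t+16=j, r+16=h, a+16=q, c+16=s, k+16=a.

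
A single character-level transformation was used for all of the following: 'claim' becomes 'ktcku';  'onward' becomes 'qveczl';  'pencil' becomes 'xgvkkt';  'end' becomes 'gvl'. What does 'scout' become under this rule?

Vowels shift forward by 2 and consonants shift forward by 8.
Applying it to scout: s(cons)+8=a, c(cons)+8=k, o(vowel)+2=q, u(vowel)+2=w, t(cons)+8=b.

akqwb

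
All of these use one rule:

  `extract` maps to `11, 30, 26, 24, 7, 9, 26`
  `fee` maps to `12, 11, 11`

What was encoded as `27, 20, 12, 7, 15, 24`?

e is letter #5 and maps to 11: an offset of 6. Letters become their 1-based position plus 6 (so a→7, b→8, …).
Decoding 27, 20, 12, 7, 15, 24: 27→(27−6)÷1=21=u, 20→(20−6)÷1=14=n, 12→(12−6)÷1=6=f, 7→(7−6)÷1=1=a, 15→(15−6)÷1=9=i, 24→(24−6)÷1=18=r.

unfair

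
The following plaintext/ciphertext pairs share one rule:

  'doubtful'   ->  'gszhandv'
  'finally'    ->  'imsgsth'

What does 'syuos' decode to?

pupil

In doubtful: d→g is +3, o→s is +4, u→z is +5, b→h is +6 — the shift increases by 1 each position. The shift increases by 1 at each position, starting from +3: 3, 4, 5, ….
Decoding syuos: s−3=p, y−4=u, u−5=p, o−6=i, s−7=l.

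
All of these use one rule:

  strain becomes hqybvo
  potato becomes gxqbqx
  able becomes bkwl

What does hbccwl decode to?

s(18)→h(7) and t(19)→q(16) fit y≡9x+1 (mod 26); the inverse of 9 mod 26 is 3. This is an affine cipher: with a=0,…,z=25, each position x becomes (9x+1) mod 26.
Undoing it on hbccwl: h(7)→3·(7−1)≡18=s; b(1)→3·(1−1)≡0=a; c(2)→3·(2−1)≡3=d; c(2)→3·(2−1)≡3=d; w(22)→3·(22−1)≡11=l; l(11)→3·(11−1)≡4=e (all mod 26).

saddle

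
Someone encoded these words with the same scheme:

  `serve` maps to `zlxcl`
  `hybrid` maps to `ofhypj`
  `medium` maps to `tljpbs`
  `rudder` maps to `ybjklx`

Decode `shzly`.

later

Shifts by position in serve: pos 0: s→z (+7), pos 1: e→l (+7), pos 2: r→x (+6), pos 3: v→c (+7), pos 4: e→l (+7) — repeating every 3. It's a Vigenère-style cipher with numeric key [7,7,6]: position i shifts by key[i mod 3].
Undoing it on shzly: s−7=l, h−7=a, z−6=t, l−7=e, y−7=r.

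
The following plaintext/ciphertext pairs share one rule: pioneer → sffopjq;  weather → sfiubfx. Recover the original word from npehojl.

kingdom

The output letters match the input read backwards, each shifted +1: pioneer reversed is reenoip. Two steps: reverse the string, then apply a Caesar shift of +1.
Undoing it on npehojl: shift back: n−1=m, p−1=o, e−1=d, h−1=g, o−1=n, j−1=i, l−1=k → modgnik; then reverse → kingdom.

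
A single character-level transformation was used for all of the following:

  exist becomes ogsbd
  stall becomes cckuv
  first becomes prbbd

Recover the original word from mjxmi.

Shifts by position in exist: pos 0: e→o (+10), pos 1: x→g (+9), pos 2: i→s (+10), pos 3: s→b (+9) — repeating every 2. The shifts repeat in a cycle of length 2: positions 0,1,… shift by +10, +9, then the pattern repeats.
Undoing it on mjxmi: m−10=c, j−9=a, x−10=n, m−9=d, i−10=y.

candy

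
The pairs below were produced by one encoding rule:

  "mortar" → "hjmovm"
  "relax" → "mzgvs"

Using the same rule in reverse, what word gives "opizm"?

tuner

Compare letters: m→h is +21, o→j is +21, r→m is +21 — a constant shift. Every letter moves 21 places later in the alphabet, wrapping around z→a.
Decoding opizm: o−21=t, p−21=u, i−21=n, z−21=e, m−21=r.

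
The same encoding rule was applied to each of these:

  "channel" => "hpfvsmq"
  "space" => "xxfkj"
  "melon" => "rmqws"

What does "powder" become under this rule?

A repeating key of period 2 is used — shifts +5, +8 over and over.
For powder: p+5=u, o+8=w, w+5=b, d+8=l, e+5=j, r+8=z.

uwbljz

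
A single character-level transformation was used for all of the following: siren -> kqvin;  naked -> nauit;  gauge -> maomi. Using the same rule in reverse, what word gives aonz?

aunt

This is an affine cipher: with a=0,…,z=25, each position x becomes (15x+0) mod 26.
Reversing it on aonz: a(0)→7·(0−0)≡0=a; o(14)→7·(14−0)≡20=u; n(13)→7·(13−0)≡13=n; z(25)→7·(25−0)≡19=t (all mod 26).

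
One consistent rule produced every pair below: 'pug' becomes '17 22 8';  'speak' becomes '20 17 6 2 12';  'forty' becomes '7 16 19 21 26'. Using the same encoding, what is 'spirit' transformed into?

20 17 10 19 10 21

Each letter is replaced by its alphabet position (a=1..z=26) + 1.
For spirit: s=19→20, p=16→17, i=9→10, r=18→19, i=9→10, t=20→21.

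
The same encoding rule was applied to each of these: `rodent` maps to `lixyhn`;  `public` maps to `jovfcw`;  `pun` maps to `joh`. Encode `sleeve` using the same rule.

mfyypy

This is a Caesar cipher with shift 20.
For sleeve: s+20=m, l+20=f, e+20=y, e+20=y, v+20=p, e+20=y.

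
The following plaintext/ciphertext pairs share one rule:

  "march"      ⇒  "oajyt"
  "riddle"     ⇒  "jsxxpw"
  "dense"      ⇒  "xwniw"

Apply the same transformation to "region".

m(12)→o(14) and a(0)→a(0) fit y≡25x+0 (mod 26); the inverse of 25 mod 26 is 25. Treating letters as 0–25, the rule is x ↦ 25x + 0 (mod 26).
For region: r(17)→25·17+0≡9=j; e(4)→25·4+0≡22=w; g(6)→25·6+0≡20=u; i(8)→25·8+0≡18=s; o(14)→25·14+0≡12=m; n(13)→25·13+0≡13=n (all mod 26).

jwusmn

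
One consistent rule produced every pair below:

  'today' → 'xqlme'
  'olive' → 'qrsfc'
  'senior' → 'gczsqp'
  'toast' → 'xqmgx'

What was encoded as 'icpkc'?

Treating letters as 0–25, the rule is x ↦ 17x + 12 (mod 26).
Decoding icpkc: i(8)→23·(8−12)≡12=m; c(2)→23·(2−12)≡4=e; p(15)→23·(15−12)≡17=r; k(10)→23·(10−12)≡6=g; c(2)→23·(2−12)≡4=e (all mod 26).

merge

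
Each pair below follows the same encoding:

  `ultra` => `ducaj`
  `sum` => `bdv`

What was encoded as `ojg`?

Compare letters: u→d is +9, l→u is +9, t→c is +9 — a constant shift. It's a constant shift of +9 (ROT9).
Decoding ojg: o−9=f, j−9=a, g−9=x.

fax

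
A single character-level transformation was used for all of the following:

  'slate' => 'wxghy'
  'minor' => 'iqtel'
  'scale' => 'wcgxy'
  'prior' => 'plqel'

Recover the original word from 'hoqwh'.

twist

s(18)→w(22) and l(11)→x(23) fit y≡11x+6 (mod 26); the inverse of 11 mod 26 is 19. Each letter's alphabet position (a=0..z=25) is mapped through 11·x+6 mod 26 — an affine cipher.
Decoding hoqwh: h(7)→19·(7−6)≡19=t; o(14)→19·(14−6)≡22=w; q(16)→19·(16−6)≡8=i; w(22)→19·(22−6)≡18=s; h(7)→19·(7−6)≡19=t (all mod 26).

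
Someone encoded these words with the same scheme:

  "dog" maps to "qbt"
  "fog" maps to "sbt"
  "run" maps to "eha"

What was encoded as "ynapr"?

Compare letters: d→q is +13, o→b is +13, g→t is +13 — a constant shift. Each letter is shifted forward by 13 in the alphabet (a Caesar shift of +13).
Reversing it on ynapr: y−13=l, n−13=a, a−13=n, p−13=c, r−13=e.

lance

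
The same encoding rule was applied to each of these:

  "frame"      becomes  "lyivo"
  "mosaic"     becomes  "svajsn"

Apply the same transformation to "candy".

In frame: f→l is +6, r→y is +7, a→i is +8, m→v is +9 — the shift increases by 1 each position. Letter i (0-indexed) is shifted by i+6, so successive shifts are 6, 7, 8, ….
On candy: c+6=i, a+7=h, n+8=v, d+9=m, y+10=i.

ihvmi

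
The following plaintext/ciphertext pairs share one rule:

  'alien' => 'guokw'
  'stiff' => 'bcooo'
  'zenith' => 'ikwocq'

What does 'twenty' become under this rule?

The shift depends on letter class: consonant l→u is +9, but vowel a→g is +6. The rule splits by letter class: vowels +6, consonants +9.
For twenty: t(cons)+9=c, w(cons)+9=f, e(vowel)+6=k, n(cons)+9=w, t(cons)+9=c, y(cons)+9=h.

cfkwch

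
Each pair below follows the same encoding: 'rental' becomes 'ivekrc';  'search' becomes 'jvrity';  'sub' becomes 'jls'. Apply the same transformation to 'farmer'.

wridvi

Compare letters: r→i is +17, e→v is +17, n→e is +17 — a constant shift. It's a constant shift of +17 (ROT17).
On farmer: f+17=w, a+17=r, r+17=i, m+17=d, e+17=v, r+17=i.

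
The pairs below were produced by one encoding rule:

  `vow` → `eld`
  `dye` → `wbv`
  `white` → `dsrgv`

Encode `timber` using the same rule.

Each pair mirrors across the alphabet (v↔e, o↔l, w↔d): positions sum to 25. This is the alphabet-reversal cipher (Atbash): a becomes z, b becomes y, etc.
For timber: t↔g, i↔r, m↔n, b↔y, e↔v, r↔i.

grnyvi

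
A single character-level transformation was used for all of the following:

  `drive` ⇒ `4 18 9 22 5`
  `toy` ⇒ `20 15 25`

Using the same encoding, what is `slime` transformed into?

19 12 9 13 5

Each letter is replaced by its alphabet position (a=1, b=2, …, z=26).
For slime: s=19→19, l=12→12, i=9→9, m=13→13, e=5→5.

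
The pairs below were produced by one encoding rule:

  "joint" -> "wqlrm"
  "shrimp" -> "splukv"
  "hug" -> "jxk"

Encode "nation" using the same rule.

The output letters match the input read backwards, each shifted +3: joint reversed is tnioj. The word is reversed, then every letter is shifted forward by 3.
For nation: reverse → noitan; then shift: n+3=q, o+3=r, i+3=l, t+3=w, a+3=d, n+3=q.

qrlwdq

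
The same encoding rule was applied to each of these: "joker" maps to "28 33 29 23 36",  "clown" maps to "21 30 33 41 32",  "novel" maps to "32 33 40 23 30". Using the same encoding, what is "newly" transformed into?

32 23 41 30 43

j is letter #10 and maps to 28: an offset of 18. Letters become their 1-based position plus 18 (so a→19, b→20, …).
On newly: n=14→32, e=5→23, w=23→41, l=12→30, y=25→43.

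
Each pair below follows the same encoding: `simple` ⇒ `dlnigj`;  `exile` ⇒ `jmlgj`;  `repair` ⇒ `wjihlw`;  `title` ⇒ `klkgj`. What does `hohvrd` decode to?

abacus

This is an affine cipher: with a=0,…,z=25, each position x becomes (7x+7) mod 26.
Reversing it on hohvrd: h(7)→15·(7−7)≡0=a; o(14)→15·(14−7)≡1=b; h(7)→15·(7−7)≡0=a; v(21)→15·(21−7)≡2=c; r(17)→15·(17−7)≡20=u; d(3)→15·(3−7)≡18=s (all mod 26).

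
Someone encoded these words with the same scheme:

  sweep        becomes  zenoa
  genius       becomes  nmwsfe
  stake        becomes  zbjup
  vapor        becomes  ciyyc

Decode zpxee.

shout

In sweep: s→z is +7, w→e is +8, e→n is +9, e→o is +10 — the shift increases by 1 each position. Each letter shifts forward by (position + 7), i.e. 7, 8, 9, … — the shift grows by one for each successive letter.
Decoding zpxee: z−7=s, p−8=h, x−9=o, e−10=u, e−11=t.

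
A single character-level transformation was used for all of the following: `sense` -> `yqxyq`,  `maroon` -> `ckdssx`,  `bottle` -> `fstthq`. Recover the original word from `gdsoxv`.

ground

s(18)→y(24) and e(4)→q(16) fit y≡21x+10 (mod 26); the inverse of 21 mod 26 is 5. Each letter's alphabet position (a=0..z=25) is mapped through 21·x+10 mod 26 — an affine cipher.
Undoing it on gdsoxv: g(6)→5·(6−10)≡6=g; d(3)→5·(3−10)≡17=r; s(18)→5·(18−10)≡14=o; o(14)→5·(14−10)≡20=u; x(23)→5·(23−10)≡13=n; v(21)→5·(21−10)≡3=d (all mod 26).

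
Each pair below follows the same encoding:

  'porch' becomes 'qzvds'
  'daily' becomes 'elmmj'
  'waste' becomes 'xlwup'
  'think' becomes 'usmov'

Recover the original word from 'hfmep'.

The shifts repeat in a cycle of length 3: positions 0,1,… shift by +1, +11, +4, then the pattern repeats.
Undoing it on hfmep: h−1=g, f−11=u, m−4=i, e−1=d, p−11=e.

guide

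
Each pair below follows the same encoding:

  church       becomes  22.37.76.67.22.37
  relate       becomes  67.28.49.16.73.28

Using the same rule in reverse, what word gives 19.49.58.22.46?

The formula is n = 3×(alphabet index, a=1) + 13.
Reversing it on 19.49.58.22.46: 19→(19−13)÷3=2=b, 49→(49−13)÷3=12=l, 58→(58−13)÷3=15=o, 22→(22−13)÷3=3=c, 46→(46−13)÷3=11=k.

block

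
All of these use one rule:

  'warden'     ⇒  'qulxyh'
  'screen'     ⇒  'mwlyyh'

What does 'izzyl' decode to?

offer

This is a Caesar cipher with shift 20.
Reversing it on izzyl: i−20=o, z−20=f, z−20=f, y−20=e, l−20=r.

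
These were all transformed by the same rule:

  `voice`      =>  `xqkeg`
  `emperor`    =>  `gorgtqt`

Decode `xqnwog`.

volume

It's a constant shift of +2 (ROT2).
Decoding xqnwog: x−2=v, q−2=o, n−2=l, w−2=u, o−2=m, g−2=e.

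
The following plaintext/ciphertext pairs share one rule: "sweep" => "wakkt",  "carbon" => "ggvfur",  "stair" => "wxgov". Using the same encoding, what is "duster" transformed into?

The shift depends on letter class: consonant s→w is +4, but vowel e→k is +6. The rule splits by letter class: vowels +6, consonants +4.
For duster: d(cons)+4=h, u(vowel)+6=a, s(cons)+4=w, t(cons)+4=x, e(vowel)+6=k, r(cons)+4=v.

hawxkv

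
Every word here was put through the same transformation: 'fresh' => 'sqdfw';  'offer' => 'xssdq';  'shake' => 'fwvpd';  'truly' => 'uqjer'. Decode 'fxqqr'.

sorry

f(5)→s(18) and r(17)→q(16) fit y≡15x+21 (mod 26); the inverse of 15 mod 26 is 7. Each letter's alphabet position (a=0..z=25) is mapped through 15·x+21 mod 26 — an affine cipher.
Decoding fxqqr: f(5)→7·(5−21)≡18=s; x(23)→7·(23−21)≡14=o; q(16)→7·(16−21)≡17=r; q(16)→7·(16−21)≡17=r; r(17)→7·(17−21)≡24=y (all mod 26).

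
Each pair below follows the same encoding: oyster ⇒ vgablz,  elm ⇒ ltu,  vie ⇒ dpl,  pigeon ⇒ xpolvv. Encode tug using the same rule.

bbo

The shift depends on letter class: consonant y→g is +8, but vowel o→v is +7. Two shifts are in play — +7 for a/e/i/o/u, +8 for every other letter.
For tug: t(cons)+8=b, u(vowel)+7=b, g(cons)+8=o.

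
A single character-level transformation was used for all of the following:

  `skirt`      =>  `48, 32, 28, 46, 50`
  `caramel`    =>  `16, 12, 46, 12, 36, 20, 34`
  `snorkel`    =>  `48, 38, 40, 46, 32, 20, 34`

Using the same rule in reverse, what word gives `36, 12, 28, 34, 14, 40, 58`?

mailbox

s(#19)→48 and k(#11)→32: differences scale by 2, so n = 2·pos + 10. With a=1..z=26, the number is 2·pos + 10.
Reversing it on 36, 12, 28, 34, 14, 40, 58: 36→(36−10)÷2=13=m, 12→(12−10)÷2=1=a, 28→(28−10)÷2=9=i, 34→(34−10)÷2=12=l, 14→(14−10)÷2=2=b, 40→(40−10)÷2=15=o, 58→(58−10)÷2=24=x.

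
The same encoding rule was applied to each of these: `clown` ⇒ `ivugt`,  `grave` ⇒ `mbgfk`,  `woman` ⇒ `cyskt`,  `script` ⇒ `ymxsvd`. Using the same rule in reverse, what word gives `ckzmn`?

watch

Shifts by position in clown: pos 0: c→i (+6), pos 1: l→v (+10), pos 2: o→u (+6), pos 3: w→g (+10) — repeating every 2. The shifts repeat in a cycle of length 2: positions 0,1,… shift by +6, +10, then the pattern repeats.
Undoing it on ckzmn: c−6=w, k−10=a, z−6=t, m−10=c, n−6=h.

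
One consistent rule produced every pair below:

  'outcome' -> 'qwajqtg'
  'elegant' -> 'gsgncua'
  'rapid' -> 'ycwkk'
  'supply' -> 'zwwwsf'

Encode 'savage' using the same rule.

The rule splits by letter class: vowels +2, consonants +7.
Applying it to savage: s(cons)+7=z, a(vowel)+2=c, v(cons)+7=c, a(vowel)+2=c, g(cons)+7=n, e(vowel)+2=g.

zcccng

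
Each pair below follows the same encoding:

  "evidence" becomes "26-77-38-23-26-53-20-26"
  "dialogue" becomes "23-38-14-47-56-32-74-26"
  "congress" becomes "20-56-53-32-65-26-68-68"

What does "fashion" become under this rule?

29-14-68-35-38-56-53

The formula is n = 3×(alphabet index, a=1) + 11.
For fashion: f=6→29, a=1→14, s=19→68, h=8→35, i=9→38, o=15→56, n=14→53.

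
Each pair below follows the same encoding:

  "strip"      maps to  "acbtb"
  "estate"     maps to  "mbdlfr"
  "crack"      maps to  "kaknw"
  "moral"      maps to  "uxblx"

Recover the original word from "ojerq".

The shift increases by 1 at each position, starting from +8: 8, 9, 10, ….
Reversing it on ojerq: o−8=g, j−9=a, e−10=u, r−11=g, q−12=e.

gauge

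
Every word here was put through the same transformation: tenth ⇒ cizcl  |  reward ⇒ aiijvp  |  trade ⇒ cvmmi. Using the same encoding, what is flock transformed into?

Shifts by position in tenth: pos 0: t→c (+9), pos 1: e→i (+4), pos 2: n→z (+12), pos 3: t→c (+9), pos 4: h→l (+4) — repeating every 3. The shifts repeat in a cycle of length 3: positions 0,1,… shift by +9, +4, +12, then the pattern repeats.
On flock: f+9=o, l+4=p, o+12=a, c+9=l, k+4=o.

opalo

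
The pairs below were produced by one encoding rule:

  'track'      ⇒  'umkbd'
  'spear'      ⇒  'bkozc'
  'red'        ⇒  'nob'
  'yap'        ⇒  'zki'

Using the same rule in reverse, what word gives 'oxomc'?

scene

The output letters match the input read backwards, each shifted +10: track reversed is kcart. Read the word backwards and shift each letter +10.
Reversing it on oxomc: shift back: o−10=e, x−10=n, o−10=e, m−10=c, c−10=s → enecs; then reverse → scene.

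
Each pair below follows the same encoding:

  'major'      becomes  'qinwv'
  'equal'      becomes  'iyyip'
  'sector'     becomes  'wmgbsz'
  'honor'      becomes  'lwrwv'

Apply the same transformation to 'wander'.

Shifts by position in major: pos 0: m→q (+4), pos 1: a→i (+8), pos 2: j→n (+4), pos 3: o→w (+8) — repeating every 2. A repeating key of period 2 is used — shifts +4, +8 over and over.
Applying it to wander: w+4=a, a+8=i, n+4=r, d+8=l, e+4=i, r+8=z.

airliz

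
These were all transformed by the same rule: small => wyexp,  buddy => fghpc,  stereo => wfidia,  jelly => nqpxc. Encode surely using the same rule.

wgvqpk

Shifts by position in small: pos 0: s→w (+4), pos 1: m→y (+12), pos 2: a→e (+4), pos 3: l→x (+12) — repeating every 2. The shifts repeat in a cycle of length 2: positions 0,1,… shift by +4, +12, then the pattern repeats.
On surely: s+4=w, u+12=g, r+4=v, e+12=q, l+4=p, y+12=k.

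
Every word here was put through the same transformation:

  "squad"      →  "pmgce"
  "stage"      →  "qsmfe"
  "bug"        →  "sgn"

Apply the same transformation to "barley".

kqxdmn

The output letters match the input read backwards, each shifted +12: squad reversed is dauqs. The word is reversed, then every letter is shifted forward by 12.
On barley: reverse → yelrab; then shift: y+12=k, e+12=q, l+12=x, r+12=d, a+12=m, b+12=n.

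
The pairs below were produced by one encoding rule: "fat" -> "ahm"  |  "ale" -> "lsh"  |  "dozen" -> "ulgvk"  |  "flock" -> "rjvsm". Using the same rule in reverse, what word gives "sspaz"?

The output letters match the input read backwards, each shifted +7: fat reversed is taf. Two steps: reverse the string, then apply a Caesar shift of +7.
Reversing it on sspaz: shift back: s−7=l, s−7=l, p−7=i, a−7=t, z−7=s → llits; then reverse → still.

still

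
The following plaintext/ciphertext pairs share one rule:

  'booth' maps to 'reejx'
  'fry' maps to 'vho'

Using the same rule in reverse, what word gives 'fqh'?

It's a constant shift of +16 (ROT16).
Undoing it on fqh: f−16=p, q−16=a, h−16=r.

par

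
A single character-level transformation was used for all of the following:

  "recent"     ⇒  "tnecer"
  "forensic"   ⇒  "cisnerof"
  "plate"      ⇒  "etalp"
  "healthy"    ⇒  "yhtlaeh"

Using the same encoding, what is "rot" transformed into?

The output letters match the input read backwards: recent reversed is tnecer. The word is simply reversed.
On rot: reverse → tor.

tor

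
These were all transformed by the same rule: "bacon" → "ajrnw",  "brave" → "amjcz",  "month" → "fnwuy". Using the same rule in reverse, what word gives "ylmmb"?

b(1)→a(0) and a(0)→j(9) fit y≡17x+9 (mod 26); the inverse of 17 mod 26 is 23. Treating letters as 0–25, the rule is x ↦ 17x + 9 (mod 26).
Undoing it on ylmmb: y(24)→23·(24−9)≡7=h; l(11)→23·(11−9)≡20=u; m(12)→23·(12−9)≡17=r; m(12)→23·(12−9)≡17=r; b(1)→23·(1−9)≡24=y (all mod 26).

hurry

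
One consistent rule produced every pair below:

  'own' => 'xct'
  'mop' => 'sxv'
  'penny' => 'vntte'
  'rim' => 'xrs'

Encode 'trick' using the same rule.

The shift depends on letter class: consonant w→c is +6, but vowel o→x is +9. The rule splits by letter class: vowels +9, consonants +6.
Applying it to trick: t(cons)+6=z, r(cons)+6=x, i(vowel)+9=r, c(cons)+6=i, k(cons)+6=q.

zxriq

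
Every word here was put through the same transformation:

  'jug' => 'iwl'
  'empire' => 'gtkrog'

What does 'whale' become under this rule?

The output letters match the input read backwards, each shifted +2: jug reversed is guj. Two steps: reverse the string, then apply a Caesar shift of +2.
On whale: reverse → elahw; then shift: e+2=g, l+2=n, a+2=c, h+2=j, w+2=y.

gncjy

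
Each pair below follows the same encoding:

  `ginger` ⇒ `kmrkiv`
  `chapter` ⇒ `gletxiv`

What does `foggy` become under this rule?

Compare letters: g→k is +4, i→m is +4, n→r is +4 — a constant shift. Each letter is shifted forward by 4 in the alphabet (a Caesar shift of +4).
For foggy: f+4=j, o+4=s, g+4=k, g+4=k, y+4=c.

jskkc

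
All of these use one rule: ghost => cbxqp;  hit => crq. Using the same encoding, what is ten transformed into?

The output letters match the input read backwards, each shifted +9: ghost reversed is tsohg. Two steps: reverse the string, then apply a Caesar shift of +9.
On ten: reverse → net; then shift: n+9=w, e+9=n, t+9=c.

wnc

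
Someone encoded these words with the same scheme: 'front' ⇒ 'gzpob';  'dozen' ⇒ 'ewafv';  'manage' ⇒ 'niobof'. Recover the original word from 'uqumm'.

Shifts by position in front: pos 0: f→g (+1), pos 1: r→z (+8), pos 2: o→p (+1), pos 3: n→o (+1), pos 4: t→b (+8) — repeating every 3. A repeating key of period 3 is used — shifts +1, +8, +1 over and over.
Decoding uqumm: u−1=t, q−8=i, u−1=t, m−1=l, m−8=e.

title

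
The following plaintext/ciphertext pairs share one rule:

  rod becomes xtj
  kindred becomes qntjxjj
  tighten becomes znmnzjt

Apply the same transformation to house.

ntzyj

Vowels shift forward by 5 and consonants shift forward by 6.
On house: h(cons)+6=n, o(vowel)+5=t, u(vowel)+5=z, s(cons)+6=y, e(vowel)+5=j.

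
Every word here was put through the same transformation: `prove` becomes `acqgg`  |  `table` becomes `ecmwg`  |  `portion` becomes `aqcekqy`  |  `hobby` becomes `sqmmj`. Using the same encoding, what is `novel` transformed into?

The shift depends on letter class: consonant p→a is +11, but vowel o→q is +2. Vowels shift forward by 2 and consonants shift forward by 11.
On novel: n(cons)+11=y, o(vowel)+2=q, v(cons)+11=g, e(vowel)+2=g, l(cons)+11=w.

yqggw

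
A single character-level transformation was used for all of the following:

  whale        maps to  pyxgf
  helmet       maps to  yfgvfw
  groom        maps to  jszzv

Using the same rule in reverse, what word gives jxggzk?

w(22)→p(15) and h(7)→y(24) fit y≡15x+23 (mod 26); the inverse of 15 mod 26 is 7. Treating letters as 0–25, the rule is x ↦ 15x + 23 (mod 26).
Decoding jxggzk: j(9)→7·(9−23)≡6=g; x(23)→7·(23−23)≡0=a; g(6)→7·(6−23)≡11=l; g(6)→7·(6−23)≡11=l; z(25)→7·(25−23)≡14=o; k(10)→7·(10−23)≡13=n (all mod 26).

gallon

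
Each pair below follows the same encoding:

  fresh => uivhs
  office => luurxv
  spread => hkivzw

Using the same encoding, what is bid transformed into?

yrw

Each pair mirrors across the alphabet (f↔u, r↔i, e↔v): positions sum to 25. Each letter is replaced by its mirror in the alphabet: a↔z, b↔y, c↔x, and so on (the Atbash cipher).
On bid: b↔y, i↔r, d↔w.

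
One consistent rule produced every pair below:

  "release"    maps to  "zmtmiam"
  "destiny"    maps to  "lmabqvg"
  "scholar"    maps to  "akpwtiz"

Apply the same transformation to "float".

ntwib

Compare letters: r→z is +8, e→m is +8, l→t is +8 — a constant shift. Each letter is shifted forward by 8 in the alphabet (a Caesar shift of +8).
On float: f+8=n, l+8=t, o+8=w, a+8=i, t+8=b.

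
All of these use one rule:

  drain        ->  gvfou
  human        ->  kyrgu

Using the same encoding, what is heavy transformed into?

In drain: d→g is +3, r→v is +4, a→f is +5, i→o is +6 — the shift increases by 1 each position. Each letter shifts forward by (position + 3), i.e. 3, 4, 5, … — the shift grows by one for each successive letter.
Applying it to heavy: h+3=k, e+4=i, a+5=f, v+6=b, y+7=f.

kifbf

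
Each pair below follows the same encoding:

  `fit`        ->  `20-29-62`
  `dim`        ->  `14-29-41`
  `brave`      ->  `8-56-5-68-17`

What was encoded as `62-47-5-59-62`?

toast

f(#6)→20 and i(#9)→29: differences scale by 3, so n = 3·pos + 2. Each letter becomes 3×(its alphabet position, a=1..z=26) + 2.
Undoing it on 62-47-5-59-62: 62→(62−2)÷3=20=t, 47→(47−2)÷3=15=o, 5→(5−2)÷3=1=a, 59→(59−2)÷3=19=s, 62→(62−2)÷3=20=t.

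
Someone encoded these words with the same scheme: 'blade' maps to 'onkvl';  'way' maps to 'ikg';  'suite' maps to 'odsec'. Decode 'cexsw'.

minus

The output letters match the input read backwards, each shifted +10: blade reversed is edalb. Two steps: reverse the string, then apply a Caesar shift of +10.
Reversing it on cexsw: shift back: c−10=s, e−10=u, x−10=n, s−10=i, w−10=m → sunim; then reverse → minus.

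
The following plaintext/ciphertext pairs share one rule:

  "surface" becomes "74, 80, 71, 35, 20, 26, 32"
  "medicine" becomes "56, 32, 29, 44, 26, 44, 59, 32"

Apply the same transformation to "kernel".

50, 32, 71, 59, 32, 53

With a=1..z=26, the number is 3·pos + 17.
Applying it to kernel: k=11→50, e=5→32, r=18→71, n=14→59, e=5→32, l=12→53.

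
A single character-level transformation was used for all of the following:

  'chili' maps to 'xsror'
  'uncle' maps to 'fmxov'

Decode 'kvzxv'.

peace

Each pair mirrors across the alphabet (c↔x, h↔s, i↔r): positions sum to 25. Letters are reflected about the middle of the alphabet (position → 25−position): Atbash.
Reversing it on kvzxv: k↔p, v↔e, z↔a, x↔c, v↔e.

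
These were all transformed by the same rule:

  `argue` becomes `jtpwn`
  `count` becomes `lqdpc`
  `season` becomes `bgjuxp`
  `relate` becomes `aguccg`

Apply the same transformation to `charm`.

ljjtv

The shifts repeat in a cycle of length 2: positions 0,1,… shift by +9, +2, then the pattern repeats.
On charm: c+9=l, h+2=j, a+9=j, r+2=t, m+9=v.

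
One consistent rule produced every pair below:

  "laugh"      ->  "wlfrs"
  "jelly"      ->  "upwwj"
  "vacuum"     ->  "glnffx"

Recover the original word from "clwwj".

Compare letters: l→w is +11, a→l is +11, u→f is +11 — a constant shift. Every letter moves 11 places later in the alphabet, wrapping around z→a.
Undoing it on clwwj: c−11=r, l−11=a, w−11=l, w−11=l, j−11=y.

rally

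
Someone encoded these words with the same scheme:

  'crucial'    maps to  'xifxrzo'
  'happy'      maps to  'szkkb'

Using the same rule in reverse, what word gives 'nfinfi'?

Letters are reflected about the middle of the alphabet (position → 25−position): Atbash.
Reversing it on nfinfi: n↔m, f↔u, i↔r, n↔m, f↔u, i↔r.

murmur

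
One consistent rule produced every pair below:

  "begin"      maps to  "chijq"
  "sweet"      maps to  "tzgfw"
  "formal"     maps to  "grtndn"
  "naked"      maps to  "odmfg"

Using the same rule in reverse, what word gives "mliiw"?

light

Shifts by position in begin: pos 0: b→c (+1), pos 1: e→h (+3), pos 2: g→i (+2), pos 3: i→j (+1), pos 4: n→q (+3) — repeating every 3. It's a Vigenère-style cipher with numeric key [1,3,2]: position i shifts by key[i mod 3].
Undoing it on mliiw: m−1=l, l−3=i, i−2=g, i−1=h, w−3=t.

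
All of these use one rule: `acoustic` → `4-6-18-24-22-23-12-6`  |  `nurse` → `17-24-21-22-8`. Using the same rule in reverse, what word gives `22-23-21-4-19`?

strap

a is letter #1 and maps to 4: an offset of 3. Each letter is replaced by its alphabet position (a=1..z=26) + 3.
Reversing it on 22-23-21-4-19: 22→(22−3)÷1=19=s, 23→(23−3)÷1=20=t, 21→(21−3)÷1=18=r, 4→(4−3)÷1=1=a, 19→(19−3)÷1=16=p.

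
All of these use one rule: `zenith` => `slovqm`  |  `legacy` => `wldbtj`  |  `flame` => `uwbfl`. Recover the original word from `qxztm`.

z(25)→s(18) and e(4)→l(11) fit y≡9x+1 (mod 26); the inverse of 9 mod 26 is 3. Treating letters as 0–25, the rule is x ↦ 9x + 1 (mod 26).
Undoing it on qxztm: q(16)→3·(16−1)≡19=t; x(23)→3·(23−1)≡14=o; z(25)→3·(25−1)≡20=u; t(19)→3·(19−1)≡2=c; m(12)→3·(12−1)≡7=h (all mod 26).

touch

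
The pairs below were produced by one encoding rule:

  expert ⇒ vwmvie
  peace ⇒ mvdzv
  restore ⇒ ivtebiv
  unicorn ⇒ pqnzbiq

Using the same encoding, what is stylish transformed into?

tehuntc

e(4)→v(21) and x(23)→w(22) fit y≡11x+3 (mod 26); the inverse of 11 mod 26 is 19. Treating letters as 0–25, the rule is x ↦ 11x + 3 (mod 26).
For stylish: s(18)→11·18+3≡19=t; t(19)→11·19+3≡4=e; y(24)→11·24+3≡7=h; l(11)→11·11+3≡20=u; i(8)→11·8+3≡13=n; s(18)→11·18+3≡19=t; h(7)→11·7+3≡2=c (all mod 26).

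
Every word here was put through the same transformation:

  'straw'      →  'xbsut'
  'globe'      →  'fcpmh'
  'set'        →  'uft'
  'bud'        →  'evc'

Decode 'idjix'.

which

The output letters match the input read backwards, each shifted +1: straw reversed is warts. The word is reversed, then every letter is shifted forward by 1.
Decoding idjix: shift back: i−1=h, d−1=c, j−1=i, i−1=h, x−1=w → hcihw; then reverse → which.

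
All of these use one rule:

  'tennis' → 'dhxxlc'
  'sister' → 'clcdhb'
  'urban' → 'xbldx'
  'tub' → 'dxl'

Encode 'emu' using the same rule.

hwx

The shift depends on letter class: consonant t→d is +10, but vowel e→h is +3. Two shifts are in play — +3 for a/e/i/o/u, +10 for every other letter.
For emu: e(vowel)+3=h, m(cons)+10=w, u(vowel)+3=x.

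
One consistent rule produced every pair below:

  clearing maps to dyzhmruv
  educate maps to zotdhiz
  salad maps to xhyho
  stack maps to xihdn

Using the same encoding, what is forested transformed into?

kfmzxizo

c(2)→d(3) and l(11)→y(24) fit y≡11x+7 (mod 26); the inverse of 11 mod 26 is 19. Treating letters as 0–25, the rule is x ↦ 11x + 7 (mod 26).
Applying it to forested: f(5)→11·5+7≡10=k; o(14)→11·14+7≡5=f; r(17)→11·17+7≡12=m; e(4)→11·4+7≡25=z; s(18)→11·18+7≡23=x; t(19)→11·19+7≡8=i; e(4)→11·4+7≡25=z; d(3)→11·3+7≡14=o (all mod 26).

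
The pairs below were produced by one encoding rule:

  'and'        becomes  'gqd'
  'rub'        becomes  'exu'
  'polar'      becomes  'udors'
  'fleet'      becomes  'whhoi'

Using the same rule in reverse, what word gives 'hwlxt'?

The output letters match the input read backwards, each shifted +3: and reversed is dna. Two steps: reverse the string, then apply a Caesar shift of +3.
Undoing it on hwlxt: shift back: h−3=e, w−3=t, l−3=i, x−3=u, t−3=q → etiuq; then reverse → quite.

quite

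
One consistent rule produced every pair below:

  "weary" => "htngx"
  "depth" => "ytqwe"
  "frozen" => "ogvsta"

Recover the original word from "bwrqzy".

w(22)→h(7) and e(4)→t(19) fit y≡21x+13 (mod 26); the inverse of 21 mod 26 is 5. Each letter's alphabet position (a=0..z=25) is mapped through 21·x+13 mod 26 — an affine cipher.
Reversing it on bwrqzy: b(1)→5·(1−13)≡18=s; w(22)→5·(22−13)≡19=t; r(17)→5·(17−13)≡20=u; q(16)→5·(16−13)≡15=p; z(25)→5·(25−13)≡8=i; y(24)→5·(24−13)≡3=d (all mod 26).

stupid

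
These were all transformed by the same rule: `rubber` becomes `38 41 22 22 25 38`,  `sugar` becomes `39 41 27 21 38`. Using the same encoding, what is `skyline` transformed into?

Each letter is replaced by its alphabet position (a=1..z=26) + 20.
For skyline: s=19→39, k=11→31, y=25→45, l=12→32, i=9→29, n=14→34, e=5→25.

39 31 45 32 29 34 25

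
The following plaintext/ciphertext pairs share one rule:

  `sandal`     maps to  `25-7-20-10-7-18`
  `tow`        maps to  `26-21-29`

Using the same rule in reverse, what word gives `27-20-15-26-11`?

Each letter is replaced by its alphabet position (a=1..z=26) + 6.
Decoding 27-20-15-26-11: 27→(27−6)÷1=21=u, 20→(20−6)÷1=14=n, 15→(15−6)÷1=9=i, 26→(26−6)÷1=20=t, 11→(11−6)÷1=5=e.

unite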